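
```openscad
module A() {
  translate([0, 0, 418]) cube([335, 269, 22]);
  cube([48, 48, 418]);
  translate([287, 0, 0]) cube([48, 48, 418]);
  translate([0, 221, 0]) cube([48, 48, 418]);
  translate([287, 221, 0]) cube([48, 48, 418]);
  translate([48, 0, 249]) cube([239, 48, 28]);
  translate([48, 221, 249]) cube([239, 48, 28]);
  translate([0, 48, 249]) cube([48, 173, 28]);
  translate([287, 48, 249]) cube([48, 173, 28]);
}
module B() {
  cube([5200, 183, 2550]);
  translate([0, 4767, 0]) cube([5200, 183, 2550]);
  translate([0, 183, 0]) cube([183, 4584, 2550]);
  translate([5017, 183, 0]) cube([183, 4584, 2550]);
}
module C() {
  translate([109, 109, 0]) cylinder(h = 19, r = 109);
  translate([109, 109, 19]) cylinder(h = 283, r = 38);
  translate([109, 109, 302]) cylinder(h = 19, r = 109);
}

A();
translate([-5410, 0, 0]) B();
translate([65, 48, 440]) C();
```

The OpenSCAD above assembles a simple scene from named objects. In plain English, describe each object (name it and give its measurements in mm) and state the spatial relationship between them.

A is a simple wooden stool: a rectangular seat 335 mm (x) by 269 mm (y), 22 mm thick, top face at z = 440 mm, on four square legs, each 48×48 mm in cross-section. The legs rest on z = 0, each flush with a corner of the seat. Four stretchers, 48 mm wide and 28 mm tall, connect adjacent legs with their undersides at z = 249 mm, each running between the inner faces of the legs it joins and aligned with the legs' outer faces on the other axis.

B is the wall frame of a small rectangular building: four walls, each 2550 mm tall and 183 mm thick, enclosing a footprint 5200 mm (x) by 4950 mm (y) outside-to-outside, with no floor or roof. The front and back walls (the −y and +y sides) span the full width; the two side walls fit between them.

C is a spool: two coaxial disc flanges of radius 109 mm and thickness 19 mm, joined by a core cylinder of radius 38 mm and height 283 mm. The lower flange rests on z = 0 and the three cylinders share a vertical axis.

The house frame is on the floor beside the stool on its −x side. The spool is on top of the stool.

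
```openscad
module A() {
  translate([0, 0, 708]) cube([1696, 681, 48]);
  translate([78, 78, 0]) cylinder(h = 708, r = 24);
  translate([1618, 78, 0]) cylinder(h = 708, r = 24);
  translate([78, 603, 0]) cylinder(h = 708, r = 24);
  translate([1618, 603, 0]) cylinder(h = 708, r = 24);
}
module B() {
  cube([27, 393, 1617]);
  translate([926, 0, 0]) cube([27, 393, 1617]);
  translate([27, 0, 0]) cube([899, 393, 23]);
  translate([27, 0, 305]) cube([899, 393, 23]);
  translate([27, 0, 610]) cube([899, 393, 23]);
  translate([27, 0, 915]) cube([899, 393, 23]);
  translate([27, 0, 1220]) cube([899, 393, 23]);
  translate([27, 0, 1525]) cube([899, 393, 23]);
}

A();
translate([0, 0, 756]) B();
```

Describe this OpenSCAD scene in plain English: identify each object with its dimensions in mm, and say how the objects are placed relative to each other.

A is a rectangular dining table. The top is 1696×681×48 mm with its upper surface at z = 756 mm. It stands on four round legs of 48 mm diameter, each leg's bounding box inset 54 mm from the nearest pair of top edges, running from the floor to the underside of the top.

B is an open bookshelf. Two side panels, each 27 mm thick, 393 mm deep and 1617 mm tall, stand 953 mm apart (outside-to-outside). Between them sit 6 shelves, each 23 mm thick and 393 mm deep, spanning the full gap between the sides. The bottom shelf rests on the floor (its underside at z = 0) and the clear gap between one shelf's top and the next shelf's underside is 282 mm.

The bookshelf is on top of the table.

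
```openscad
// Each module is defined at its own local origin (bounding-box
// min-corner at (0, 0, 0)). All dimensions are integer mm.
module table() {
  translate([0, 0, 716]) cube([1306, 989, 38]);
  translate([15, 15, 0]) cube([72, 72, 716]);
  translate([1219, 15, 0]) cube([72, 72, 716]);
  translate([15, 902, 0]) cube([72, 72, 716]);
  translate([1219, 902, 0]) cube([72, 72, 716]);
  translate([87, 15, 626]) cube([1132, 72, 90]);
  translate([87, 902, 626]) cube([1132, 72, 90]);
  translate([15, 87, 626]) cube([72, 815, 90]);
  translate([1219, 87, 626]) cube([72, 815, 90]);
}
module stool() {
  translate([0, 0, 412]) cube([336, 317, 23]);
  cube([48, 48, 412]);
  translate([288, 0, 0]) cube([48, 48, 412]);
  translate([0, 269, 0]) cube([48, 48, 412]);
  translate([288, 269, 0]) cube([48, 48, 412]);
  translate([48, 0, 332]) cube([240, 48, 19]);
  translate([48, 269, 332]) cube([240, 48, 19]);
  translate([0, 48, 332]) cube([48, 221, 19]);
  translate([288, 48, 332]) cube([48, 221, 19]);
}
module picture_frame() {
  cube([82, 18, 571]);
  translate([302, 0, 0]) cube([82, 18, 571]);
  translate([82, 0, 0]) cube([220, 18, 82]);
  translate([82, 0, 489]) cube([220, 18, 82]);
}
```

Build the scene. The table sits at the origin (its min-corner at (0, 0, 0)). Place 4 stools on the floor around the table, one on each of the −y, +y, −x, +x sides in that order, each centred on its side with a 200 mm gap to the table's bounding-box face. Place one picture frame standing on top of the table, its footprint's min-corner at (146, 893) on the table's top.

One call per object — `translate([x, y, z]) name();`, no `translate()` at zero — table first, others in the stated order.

table();
translate([485, -517, 0]) stool();
translate([485, 1189, 0]) stool();
translate([-536, 336, 0]) stool();
translate([1506, 336, 0]) stool();
translate([146, 893, 754]) picture_frame();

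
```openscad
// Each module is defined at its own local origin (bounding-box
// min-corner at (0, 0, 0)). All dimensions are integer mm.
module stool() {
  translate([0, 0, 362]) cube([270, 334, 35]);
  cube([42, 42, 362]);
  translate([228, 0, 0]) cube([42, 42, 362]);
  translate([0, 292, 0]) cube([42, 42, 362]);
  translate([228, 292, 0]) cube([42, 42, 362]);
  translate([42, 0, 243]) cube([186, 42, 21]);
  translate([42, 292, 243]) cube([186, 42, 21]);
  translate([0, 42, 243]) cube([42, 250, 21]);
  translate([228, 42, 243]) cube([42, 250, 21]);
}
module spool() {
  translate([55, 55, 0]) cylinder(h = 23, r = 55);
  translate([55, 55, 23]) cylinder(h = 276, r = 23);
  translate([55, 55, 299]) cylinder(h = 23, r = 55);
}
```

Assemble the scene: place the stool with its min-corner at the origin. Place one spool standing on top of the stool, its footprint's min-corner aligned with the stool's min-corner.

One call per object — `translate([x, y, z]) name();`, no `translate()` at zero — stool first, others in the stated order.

stool();
translate([0, 0, 397]) spool();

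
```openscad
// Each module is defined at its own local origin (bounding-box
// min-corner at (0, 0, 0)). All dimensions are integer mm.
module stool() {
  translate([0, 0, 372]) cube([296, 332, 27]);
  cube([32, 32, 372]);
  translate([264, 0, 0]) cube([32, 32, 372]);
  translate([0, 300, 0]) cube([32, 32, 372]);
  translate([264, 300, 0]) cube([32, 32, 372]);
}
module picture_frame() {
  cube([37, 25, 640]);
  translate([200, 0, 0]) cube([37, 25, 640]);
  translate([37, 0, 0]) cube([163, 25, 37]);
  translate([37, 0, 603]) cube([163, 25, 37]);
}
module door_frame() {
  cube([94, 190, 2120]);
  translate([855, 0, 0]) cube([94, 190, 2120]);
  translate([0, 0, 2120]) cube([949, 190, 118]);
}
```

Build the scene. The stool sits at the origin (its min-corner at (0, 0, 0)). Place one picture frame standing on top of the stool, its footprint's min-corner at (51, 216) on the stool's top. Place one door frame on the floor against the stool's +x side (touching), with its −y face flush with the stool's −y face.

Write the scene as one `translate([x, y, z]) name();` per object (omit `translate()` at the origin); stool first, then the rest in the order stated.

stool();
translate([51, 216, 399]) picture_frame();
translate([296, 0, 0]) door_frame();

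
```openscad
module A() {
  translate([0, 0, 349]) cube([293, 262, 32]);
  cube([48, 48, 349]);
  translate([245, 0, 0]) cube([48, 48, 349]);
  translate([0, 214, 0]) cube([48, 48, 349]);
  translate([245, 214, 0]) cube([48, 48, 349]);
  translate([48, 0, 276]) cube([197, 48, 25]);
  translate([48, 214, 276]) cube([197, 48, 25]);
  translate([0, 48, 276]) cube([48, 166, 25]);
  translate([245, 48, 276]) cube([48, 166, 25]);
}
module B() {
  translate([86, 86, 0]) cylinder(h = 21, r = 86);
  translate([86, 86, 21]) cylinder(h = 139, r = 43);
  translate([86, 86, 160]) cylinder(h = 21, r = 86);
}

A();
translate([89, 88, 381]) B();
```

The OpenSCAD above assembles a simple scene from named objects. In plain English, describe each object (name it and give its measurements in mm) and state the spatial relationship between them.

A is a simple wooden stool: a rectangular seat 293 mm (x) by 262 mm (y), 32 mm thick, top face at z = 381 mm, on four square legs, each 48×48 mm in cross-section. The legs rest on z = 0, each flush with a corner of the seat. Four stretchers, 48 mm wide and 25 mm tall, connect adjacent legs with their undersides at z = 276 mm, each running between the inner faces of the legs it joins and aligned with the legs' outer faces on the other axis.

B is a spool: two coaxial disc flanges of radius 86 mm and thickness 21 mm, joined by a core cylinder of radius 43 mm and height 139 mm. The lower flange rests on z = 0 and the three cylinders share a vertical axis.

The spool is on top of the stool.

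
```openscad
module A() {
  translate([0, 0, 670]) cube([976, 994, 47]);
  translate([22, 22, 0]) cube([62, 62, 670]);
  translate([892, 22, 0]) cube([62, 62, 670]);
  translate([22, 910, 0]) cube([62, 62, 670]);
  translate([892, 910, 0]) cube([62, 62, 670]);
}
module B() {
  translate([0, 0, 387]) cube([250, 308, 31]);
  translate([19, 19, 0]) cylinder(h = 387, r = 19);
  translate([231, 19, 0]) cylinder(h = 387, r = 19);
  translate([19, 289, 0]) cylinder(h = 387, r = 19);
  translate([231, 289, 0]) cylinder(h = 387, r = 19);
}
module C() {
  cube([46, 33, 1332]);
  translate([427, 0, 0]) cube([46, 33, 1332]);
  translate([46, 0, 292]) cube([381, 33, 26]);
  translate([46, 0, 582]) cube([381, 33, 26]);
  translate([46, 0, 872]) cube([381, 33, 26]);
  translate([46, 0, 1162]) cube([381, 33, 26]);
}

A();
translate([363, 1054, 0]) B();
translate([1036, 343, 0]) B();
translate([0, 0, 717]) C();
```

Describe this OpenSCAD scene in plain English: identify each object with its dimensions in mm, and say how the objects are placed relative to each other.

A is a table with a 976×994 mm rectangular top, 47 mm thick, top surface at z = 717 mm, supported by four 62×62 mm square legs, each inset 22 mm from the nearest pair of top edges, running from the floor.

B is a four-legged stool. The seat is a 250×308×31 mm slab whose top surface is at z = 418 mm; four round legs, each 38 mm in diameter, run from the floor (z = 0) to the underside of the seat, each leg's axis is inset half a diameter from the nearest pair of seat edges (so the leg's bounding box is flush with the corner).

C is a wooden ladder with two side rails of 46×33 mm section and 1332 mm height, set 473 mm apart overall. Between them run 4 rectangular rungs (33 mm deep, 26 mm thick), front faces flush with the rails' −y face. The bottom of the first rung is 292 mm above the floor and each subsequent rung is 290 mm higher than the one below.

Two stools sit around the table at the +y, +x sides. The ladder is on top of the table.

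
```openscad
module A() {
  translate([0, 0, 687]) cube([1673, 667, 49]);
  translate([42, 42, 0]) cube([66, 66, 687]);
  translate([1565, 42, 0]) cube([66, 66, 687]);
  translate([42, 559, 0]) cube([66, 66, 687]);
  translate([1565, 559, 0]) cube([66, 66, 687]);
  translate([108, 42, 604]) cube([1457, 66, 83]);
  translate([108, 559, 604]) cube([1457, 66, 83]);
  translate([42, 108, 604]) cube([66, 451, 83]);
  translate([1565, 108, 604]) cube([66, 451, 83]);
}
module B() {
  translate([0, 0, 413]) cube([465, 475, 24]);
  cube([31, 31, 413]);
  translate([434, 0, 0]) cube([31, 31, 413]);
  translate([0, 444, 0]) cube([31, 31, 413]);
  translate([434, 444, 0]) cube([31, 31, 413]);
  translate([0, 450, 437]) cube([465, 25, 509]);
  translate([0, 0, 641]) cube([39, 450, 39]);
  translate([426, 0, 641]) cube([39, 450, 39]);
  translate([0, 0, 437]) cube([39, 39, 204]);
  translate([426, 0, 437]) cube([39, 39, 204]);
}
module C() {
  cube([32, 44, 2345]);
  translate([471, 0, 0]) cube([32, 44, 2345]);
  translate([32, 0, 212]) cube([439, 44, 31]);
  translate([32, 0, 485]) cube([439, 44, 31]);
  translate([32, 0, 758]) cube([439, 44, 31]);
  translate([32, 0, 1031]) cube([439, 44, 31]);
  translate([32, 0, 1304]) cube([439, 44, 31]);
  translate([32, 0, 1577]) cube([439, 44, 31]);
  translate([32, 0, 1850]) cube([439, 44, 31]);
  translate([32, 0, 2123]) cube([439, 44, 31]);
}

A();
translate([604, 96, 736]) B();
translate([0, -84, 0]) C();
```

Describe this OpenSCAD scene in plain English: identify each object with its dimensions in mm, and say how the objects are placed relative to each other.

A is a rectangular dining table. The top is 1673×667×49 mm with its upper surface at z = 736 mm. It stands on four 66×66 mm square legs, each inset 42 mm from the nearest pair of top edges, running from the floor to the underside of the top. Four apron rails, 66 mm thick and 83 mm tall, run between adjacent legs with their top edges flush with the underside of the top and their outer faces flush with the legs' outer faces.

B is a chair. The seat is a 465×475×24 mm slab with its top at z = 437 mm, on four 31×31 mm corner legs (flush with the seat edges, standing on z = 0). A flat backrest 25 mm thick, 509 mm tall, spans the full seat width and rises from the seat top along its +y edge, rear face flush with the rear of the seat. Two armrests of 39×39 mm section run along each side from the seat's front edge to the front of the backrest, top faces 243 mm above the seat top and outer faces flush with the seat's x-edges; a 39×39 mm post under the front of each armrest stands on the seat at the front corner.

C is a wooden ladder with two side rails of 32×44 mm section and 2345 mm height, set 503 mm apart overall. Between them run 8 rectangular rungs (44 mm deep, 31 mm thick), front faces flush with the rails' −y face. The bottom of the first rung is 212 mm above the floor and each subsequent rung is 273 mm higher than the one below.

The chair is on top of the table, centred. The ladder is on the floor beside the table on its −y side.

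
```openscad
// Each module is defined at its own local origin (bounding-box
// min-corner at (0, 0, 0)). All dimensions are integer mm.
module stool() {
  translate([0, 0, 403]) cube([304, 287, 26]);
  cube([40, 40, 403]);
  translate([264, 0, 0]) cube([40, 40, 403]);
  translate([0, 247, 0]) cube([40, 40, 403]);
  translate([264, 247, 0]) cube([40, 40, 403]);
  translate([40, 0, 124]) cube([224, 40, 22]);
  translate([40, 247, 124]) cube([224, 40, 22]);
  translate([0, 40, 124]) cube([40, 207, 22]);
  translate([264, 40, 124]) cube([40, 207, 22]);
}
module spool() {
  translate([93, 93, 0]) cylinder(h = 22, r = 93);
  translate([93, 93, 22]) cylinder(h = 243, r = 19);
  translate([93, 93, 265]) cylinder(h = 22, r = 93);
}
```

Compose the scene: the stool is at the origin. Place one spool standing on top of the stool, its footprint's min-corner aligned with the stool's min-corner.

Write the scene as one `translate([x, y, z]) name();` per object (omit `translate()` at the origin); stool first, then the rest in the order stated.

stool();
translate([0, 0, 429]) spool();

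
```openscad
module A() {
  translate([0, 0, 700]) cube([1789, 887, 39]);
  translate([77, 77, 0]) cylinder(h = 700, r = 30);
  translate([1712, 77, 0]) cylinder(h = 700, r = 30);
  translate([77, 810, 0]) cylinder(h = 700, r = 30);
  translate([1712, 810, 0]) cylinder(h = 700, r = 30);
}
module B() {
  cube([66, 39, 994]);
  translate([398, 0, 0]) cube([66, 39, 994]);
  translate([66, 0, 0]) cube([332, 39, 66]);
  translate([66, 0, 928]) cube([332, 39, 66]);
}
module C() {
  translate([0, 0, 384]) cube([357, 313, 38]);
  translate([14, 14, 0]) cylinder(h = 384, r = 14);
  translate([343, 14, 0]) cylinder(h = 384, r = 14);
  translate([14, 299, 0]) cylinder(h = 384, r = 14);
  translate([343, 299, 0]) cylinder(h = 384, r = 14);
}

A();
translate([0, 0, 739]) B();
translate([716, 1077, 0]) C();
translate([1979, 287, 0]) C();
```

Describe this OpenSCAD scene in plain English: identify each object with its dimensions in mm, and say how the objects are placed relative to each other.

A is a table with a 1789×887 mm rectangular top, 39 mm thick, top surface at z = 739 mm, supported by four round legs of 60 mm diameter, each leg's bounding box inset 47 mm from the nearest pair of top edges, running from the floor.

B is a rectangular picture frame lying in the x–z plane (depth along y). The opening is 332 mm wide (x) by 862 mm tall (z), surrounded by a border 66 mm wide on all four sides. The frame is 39 mm deep and is made of two full-height vertical stiles with two horizontal rails fitted between them.

C is a simple wooden stool: a rectangular seat 357 mm (x) by 313 mm (y), 38 mm thick, top face at z = 422 mm, on four round legs, each 28 mm in diameter. The legs rest on z = 0, each leg's axis is inset half a diameter from the nearest pair of seat edges (so the leg's bounding box is flush with the corner).

The picture frame is on top of the table. Two stools sit around the table at the +y, +x sides.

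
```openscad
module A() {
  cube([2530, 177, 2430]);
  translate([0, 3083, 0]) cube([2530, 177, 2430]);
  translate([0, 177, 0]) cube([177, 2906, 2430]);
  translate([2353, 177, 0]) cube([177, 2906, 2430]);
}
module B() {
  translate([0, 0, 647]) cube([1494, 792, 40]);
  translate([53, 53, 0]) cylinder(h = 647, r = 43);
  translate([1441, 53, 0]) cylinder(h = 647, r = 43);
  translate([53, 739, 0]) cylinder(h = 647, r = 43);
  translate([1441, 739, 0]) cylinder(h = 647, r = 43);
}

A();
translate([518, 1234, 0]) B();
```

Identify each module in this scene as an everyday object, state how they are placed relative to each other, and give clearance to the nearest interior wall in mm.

Clearances: x = 341, y = 1057; minimum 341 mm.

A is a house frame. B is a table. The table sits inside the house frame, centred. The clearance to the nearest interior wall is 341 mm.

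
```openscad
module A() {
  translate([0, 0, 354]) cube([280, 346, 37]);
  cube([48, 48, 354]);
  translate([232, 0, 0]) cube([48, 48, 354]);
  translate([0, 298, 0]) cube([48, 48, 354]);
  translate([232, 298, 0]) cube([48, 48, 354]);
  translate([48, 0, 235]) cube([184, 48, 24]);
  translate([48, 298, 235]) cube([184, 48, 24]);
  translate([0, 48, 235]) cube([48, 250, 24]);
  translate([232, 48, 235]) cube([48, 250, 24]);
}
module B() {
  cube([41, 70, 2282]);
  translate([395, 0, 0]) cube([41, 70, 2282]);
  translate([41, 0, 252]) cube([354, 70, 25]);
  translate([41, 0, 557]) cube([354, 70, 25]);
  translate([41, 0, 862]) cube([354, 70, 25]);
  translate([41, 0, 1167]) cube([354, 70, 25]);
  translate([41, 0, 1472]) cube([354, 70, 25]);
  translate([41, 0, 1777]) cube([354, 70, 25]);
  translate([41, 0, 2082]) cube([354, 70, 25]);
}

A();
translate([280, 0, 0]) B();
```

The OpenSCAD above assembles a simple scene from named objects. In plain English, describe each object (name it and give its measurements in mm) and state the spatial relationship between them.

A is a simple wooden stool: a rectangular seat 280 mm (x) by 346 mm (y), 37 mm thick, top face at z = 391 mm, on four square legs, each 48×48 mm in cross-section. The legs rest on z = 0, each flush with a corner of the seat. Four stretchers, 48 mm wide and 24 mm tall, connect adjacent legs with their undersides at z = 235 mm, each running between the inner faces of the legs it joins and aligned with the legs' outer faces on the other axis.

B is a straight ladder. Two 41×70 mm vertical rails, 2282 mm tall, stand 436 mm apart (outside-to-outside) with their front faces coplanar on the −y side. 7 rungs, each 70 mm deep and 25 mm tall, span between the inner faces of the rails, front faces flush with the rails. The lowest rung's underside is at z = 252 mm and rungs are spaced 305 mm apart (underside to underside).

The ladder is against the stool's +x side, with their −y faces flush.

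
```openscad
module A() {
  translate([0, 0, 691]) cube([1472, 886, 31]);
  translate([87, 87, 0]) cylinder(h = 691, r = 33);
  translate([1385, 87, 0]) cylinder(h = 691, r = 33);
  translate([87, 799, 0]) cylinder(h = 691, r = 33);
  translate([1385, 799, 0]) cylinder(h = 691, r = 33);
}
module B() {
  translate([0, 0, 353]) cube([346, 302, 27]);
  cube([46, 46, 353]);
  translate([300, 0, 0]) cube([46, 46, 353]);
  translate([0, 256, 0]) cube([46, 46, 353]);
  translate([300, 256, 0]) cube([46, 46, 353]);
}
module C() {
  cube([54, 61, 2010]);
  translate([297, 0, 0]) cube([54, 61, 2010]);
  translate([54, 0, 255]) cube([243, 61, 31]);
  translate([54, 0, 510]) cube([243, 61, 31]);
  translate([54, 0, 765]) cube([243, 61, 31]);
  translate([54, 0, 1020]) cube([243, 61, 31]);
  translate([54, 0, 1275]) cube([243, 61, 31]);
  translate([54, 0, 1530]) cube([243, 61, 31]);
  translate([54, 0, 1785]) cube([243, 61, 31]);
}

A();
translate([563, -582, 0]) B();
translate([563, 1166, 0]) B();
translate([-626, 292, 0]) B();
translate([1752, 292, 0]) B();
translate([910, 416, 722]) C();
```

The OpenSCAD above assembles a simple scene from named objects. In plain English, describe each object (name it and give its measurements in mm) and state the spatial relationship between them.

A is a rectangular dining table. The top is 1472×886×31 mm with its upper surface at z = 722 mm. It stands on four round legs of 66 mm diameter, each leg's bounding box inset 54 mm from the nearest pair of top edges, running from the floor to the underside of the top.

B is a four-legged stool. The seat is 346×302 mm, 27 mm thick, top at z = 380 mm. It stands on four square legs, each 46×46 mm in cross-section, from z = 0 to the seat underside, each flush with a corner of the seat.

C is a wooden ladder with two side rails of 54×61 mm section and 2010 mm height, set 351 mm apart overall. Between them run 7 rectangular rungs (61 mm deep, 31 mm thick), front faces flush with the rails' −y face. The bottom of the first rung is 255 mm above the floor and each subsequent rung is 255 mm higher than the one below.

Four stools sit around the table at the −y, +y, −x, +x sides. The ladder is on top of the table.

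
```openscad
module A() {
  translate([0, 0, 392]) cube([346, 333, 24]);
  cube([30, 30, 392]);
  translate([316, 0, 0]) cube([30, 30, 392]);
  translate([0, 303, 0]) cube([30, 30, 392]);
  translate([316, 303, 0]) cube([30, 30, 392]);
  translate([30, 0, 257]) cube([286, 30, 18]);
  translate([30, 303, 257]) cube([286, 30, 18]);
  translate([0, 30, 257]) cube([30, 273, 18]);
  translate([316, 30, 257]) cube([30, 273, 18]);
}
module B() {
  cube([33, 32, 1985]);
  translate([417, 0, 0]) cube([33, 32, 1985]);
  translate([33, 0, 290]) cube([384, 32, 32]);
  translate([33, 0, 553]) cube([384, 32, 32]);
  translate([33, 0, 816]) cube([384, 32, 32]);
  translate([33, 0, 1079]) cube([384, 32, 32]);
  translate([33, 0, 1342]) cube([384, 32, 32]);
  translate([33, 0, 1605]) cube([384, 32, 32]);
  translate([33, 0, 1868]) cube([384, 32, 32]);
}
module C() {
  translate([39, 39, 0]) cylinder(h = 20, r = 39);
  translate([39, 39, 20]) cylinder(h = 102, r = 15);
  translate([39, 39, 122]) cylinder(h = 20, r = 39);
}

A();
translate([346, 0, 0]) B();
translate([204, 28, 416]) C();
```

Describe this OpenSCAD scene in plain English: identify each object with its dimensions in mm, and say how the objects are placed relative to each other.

A is a simple wooden stool: a rectangular seat 346 mm (x) by 333 mm (y), 24 mm thick, top face at z = 416 mm, on four square legs, each 30×30 mm in cross-section. The legs rest on z = 0, each flush with a corner of the seat. Four stretchers, 30 mm wide and 18 mm tall, connect adjacent legs with their undersides at z = 257 mm, each running between the inner faces of the legs it joins and aligned with the legs' outer faces on the other axis.

B is a straight ladder. Two 33×32 mm vertical rails, 1985 mm tall, stand 450 mm apart (outside-to-outside) with their front faces coplanar on the −y side. 7 rungs, each 32 mm deep and 32 mm tall, span between the inner faces of the rails, front faces flush with the rails. The lowest rung's underside is at z = 290 mm and rungs are spaced 263 mm apart (underside to underside).

C is a spool: two coaxial disc flanges of radius 39 mm and thickness 20 mm, joined by a core cylinder of radius 15 mm and height 102 mm. The lower flange rests on z = 0 and the three cylinders share a vertical axis.

The ladder is against the stool's +x side, with their −y faces flush. The spool is on top of the stool.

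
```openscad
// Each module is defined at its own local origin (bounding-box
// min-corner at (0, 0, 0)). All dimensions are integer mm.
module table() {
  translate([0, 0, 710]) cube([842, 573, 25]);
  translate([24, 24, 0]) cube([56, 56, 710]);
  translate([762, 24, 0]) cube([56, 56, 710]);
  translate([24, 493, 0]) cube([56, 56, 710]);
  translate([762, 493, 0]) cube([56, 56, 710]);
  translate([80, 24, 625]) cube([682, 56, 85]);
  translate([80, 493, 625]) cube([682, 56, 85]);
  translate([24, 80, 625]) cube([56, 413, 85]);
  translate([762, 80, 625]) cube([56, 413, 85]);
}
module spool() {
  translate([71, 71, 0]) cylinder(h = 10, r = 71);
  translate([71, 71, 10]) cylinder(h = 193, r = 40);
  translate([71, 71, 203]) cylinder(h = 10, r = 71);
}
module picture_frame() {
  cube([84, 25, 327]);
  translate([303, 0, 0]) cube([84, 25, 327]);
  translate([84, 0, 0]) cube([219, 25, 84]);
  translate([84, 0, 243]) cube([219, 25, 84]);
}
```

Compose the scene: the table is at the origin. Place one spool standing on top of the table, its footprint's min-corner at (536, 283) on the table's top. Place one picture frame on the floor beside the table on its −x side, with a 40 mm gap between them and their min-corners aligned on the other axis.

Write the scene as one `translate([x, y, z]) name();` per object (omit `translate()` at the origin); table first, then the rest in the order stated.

table();
translate([536, 283, 735]) spool();
translate([-427, 0, 0]) picture_frame();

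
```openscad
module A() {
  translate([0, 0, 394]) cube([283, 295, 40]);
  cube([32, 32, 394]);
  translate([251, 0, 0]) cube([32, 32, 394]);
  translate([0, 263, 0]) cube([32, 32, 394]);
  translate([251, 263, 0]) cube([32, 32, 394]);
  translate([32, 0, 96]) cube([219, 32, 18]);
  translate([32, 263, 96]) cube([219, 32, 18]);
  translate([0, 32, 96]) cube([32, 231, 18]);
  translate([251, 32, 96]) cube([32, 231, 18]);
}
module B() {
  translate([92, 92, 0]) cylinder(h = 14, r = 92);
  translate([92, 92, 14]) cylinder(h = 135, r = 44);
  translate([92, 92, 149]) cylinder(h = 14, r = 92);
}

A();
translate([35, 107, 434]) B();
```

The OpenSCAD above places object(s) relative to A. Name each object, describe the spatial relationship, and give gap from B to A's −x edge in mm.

A is a stool. B is a spool. The spool is on top of the stool. The gap from the spool to the stool's −x edge is 35 mm.

The spool's min-x is at 35; the stool's min-x is 0; gap = 35 mm.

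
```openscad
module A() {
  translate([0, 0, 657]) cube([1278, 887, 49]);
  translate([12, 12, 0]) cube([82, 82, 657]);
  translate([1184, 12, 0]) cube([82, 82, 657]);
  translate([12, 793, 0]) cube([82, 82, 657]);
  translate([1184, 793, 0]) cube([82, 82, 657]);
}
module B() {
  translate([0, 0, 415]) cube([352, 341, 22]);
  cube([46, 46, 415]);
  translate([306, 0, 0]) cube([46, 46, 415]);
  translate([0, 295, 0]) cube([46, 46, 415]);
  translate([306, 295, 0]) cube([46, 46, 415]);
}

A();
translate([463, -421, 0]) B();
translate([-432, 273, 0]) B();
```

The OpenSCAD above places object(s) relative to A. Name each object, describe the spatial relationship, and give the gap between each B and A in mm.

Each stool's nearest face is 80 mm from the table's bounding box.

A is a table. B is a stool. Two stools sit around the table at the −y, −x sides. The gap between each stool and the table is 80 mm.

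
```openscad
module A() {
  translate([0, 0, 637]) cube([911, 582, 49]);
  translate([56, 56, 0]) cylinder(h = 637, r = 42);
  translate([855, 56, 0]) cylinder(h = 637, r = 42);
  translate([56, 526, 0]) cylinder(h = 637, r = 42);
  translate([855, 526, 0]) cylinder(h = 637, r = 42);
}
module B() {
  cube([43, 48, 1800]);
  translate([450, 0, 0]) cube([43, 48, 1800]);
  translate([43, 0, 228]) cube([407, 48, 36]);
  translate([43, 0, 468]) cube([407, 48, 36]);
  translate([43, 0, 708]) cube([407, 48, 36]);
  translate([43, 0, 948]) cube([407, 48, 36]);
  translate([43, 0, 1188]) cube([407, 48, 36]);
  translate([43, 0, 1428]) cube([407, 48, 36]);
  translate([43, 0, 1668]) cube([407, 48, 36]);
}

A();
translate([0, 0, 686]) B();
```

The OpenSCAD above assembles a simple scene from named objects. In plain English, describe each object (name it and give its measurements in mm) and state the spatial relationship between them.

A is a table with a 911×582 mm rectangular top, 49 mm thick, top surface at z = 686 mm, supported by four round legs of 84 mm diameter, each leg's bounding box inset 14 mm from the nearest pair of top edges, running from the floor.

B is a straight ladder. Two 43×48 mm vertical rails, 1800 mm tall, stand 493 mm apart (outside-to-outside) with their front faces coplanar on the −y side. 7 rungs, each 48 mm deep and 36 mm tall, span between the inner faces of the rails, front faces flush with the rails. The lowest rung's underside is at z = 228 mm and rungs are spaced 240 mm apart (underside to underside).

The ladder is on top of the table.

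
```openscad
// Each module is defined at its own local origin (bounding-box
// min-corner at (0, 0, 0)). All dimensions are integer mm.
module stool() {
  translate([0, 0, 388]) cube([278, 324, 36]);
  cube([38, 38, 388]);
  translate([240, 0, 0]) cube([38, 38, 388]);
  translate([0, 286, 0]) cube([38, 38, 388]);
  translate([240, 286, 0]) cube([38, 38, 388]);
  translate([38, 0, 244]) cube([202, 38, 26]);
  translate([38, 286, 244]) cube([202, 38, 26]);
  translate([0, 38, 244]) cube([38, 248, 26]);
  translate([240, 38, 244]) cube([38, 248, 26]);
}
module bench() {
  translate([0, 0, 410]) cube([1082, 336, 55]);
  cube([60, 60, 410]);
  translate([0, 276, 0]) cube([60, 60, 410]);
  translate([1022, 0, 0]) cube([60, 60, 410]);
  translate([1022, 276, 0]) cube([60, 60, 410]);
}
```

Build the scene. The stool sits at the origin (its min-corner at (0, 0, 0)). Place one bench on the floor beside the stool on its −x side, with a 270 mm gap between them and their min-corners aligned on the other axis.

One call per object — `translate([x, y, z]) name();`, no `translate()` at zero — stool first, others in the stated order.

stool();
translate([-1352, 0, 0]) bench();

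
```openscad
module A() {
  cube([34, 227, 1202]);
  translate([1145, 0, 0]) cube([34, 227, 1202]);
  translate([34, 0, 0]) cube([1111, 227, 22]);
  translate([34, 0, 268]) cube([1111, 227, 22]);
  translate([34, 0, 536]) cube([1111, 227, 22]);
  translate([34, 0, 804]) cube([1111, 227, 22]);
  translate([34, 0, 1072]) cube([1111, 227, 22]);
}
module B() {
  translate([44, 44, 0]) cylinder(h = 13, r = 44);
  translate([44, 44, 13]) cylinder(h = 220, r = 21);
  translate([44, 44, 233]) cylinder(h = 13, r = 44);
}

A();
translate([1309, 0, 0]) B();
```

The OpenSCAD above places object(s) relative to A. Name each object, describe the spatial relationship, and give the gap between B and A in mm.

A is a bookshelf. B is a spool. The spool is on the floor beside the bookshelf on its +x side. The gap between the spool and the bookshelf is 130 mm.

The spool's nearest face is 130 mm from the bookshelf's +x face.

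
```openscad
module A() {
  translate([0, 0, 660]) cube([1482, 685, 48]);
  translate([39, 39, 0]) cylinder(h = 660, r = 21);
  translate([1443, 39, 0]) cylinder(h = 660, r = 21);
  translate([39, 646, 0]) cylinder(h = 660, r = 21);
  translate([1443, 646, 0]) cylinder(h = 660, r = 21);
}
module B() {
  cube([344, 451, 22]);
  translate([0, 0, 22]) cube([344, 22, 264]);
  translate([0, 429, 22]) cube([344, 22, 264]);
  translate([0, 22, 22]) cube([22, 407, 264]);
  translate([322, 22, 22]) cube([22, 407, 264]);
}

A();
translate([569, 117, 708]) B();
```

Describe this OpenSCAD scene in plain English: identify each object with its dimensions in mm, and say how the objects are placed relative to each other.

A is a table: top 1482 mm (x) × 685 mm (y), 48 mm thick, upper face at z = 708 mm, on four round legs of 42 mm diameter, each leg's bounding box inset 18 mm from the nearest pair of top edges, running from z = 0 to the bottom of the top.

B is an open storage box with external size 344×451×286 mm and wall thickness 22 mm (the base is also 22 mm thick). The base covers the whole footprint; the four walls stand on the base, with the y-facing walls full-width and the x-facing walls fitting between their inner faces.

The open box is on top of the table, centred.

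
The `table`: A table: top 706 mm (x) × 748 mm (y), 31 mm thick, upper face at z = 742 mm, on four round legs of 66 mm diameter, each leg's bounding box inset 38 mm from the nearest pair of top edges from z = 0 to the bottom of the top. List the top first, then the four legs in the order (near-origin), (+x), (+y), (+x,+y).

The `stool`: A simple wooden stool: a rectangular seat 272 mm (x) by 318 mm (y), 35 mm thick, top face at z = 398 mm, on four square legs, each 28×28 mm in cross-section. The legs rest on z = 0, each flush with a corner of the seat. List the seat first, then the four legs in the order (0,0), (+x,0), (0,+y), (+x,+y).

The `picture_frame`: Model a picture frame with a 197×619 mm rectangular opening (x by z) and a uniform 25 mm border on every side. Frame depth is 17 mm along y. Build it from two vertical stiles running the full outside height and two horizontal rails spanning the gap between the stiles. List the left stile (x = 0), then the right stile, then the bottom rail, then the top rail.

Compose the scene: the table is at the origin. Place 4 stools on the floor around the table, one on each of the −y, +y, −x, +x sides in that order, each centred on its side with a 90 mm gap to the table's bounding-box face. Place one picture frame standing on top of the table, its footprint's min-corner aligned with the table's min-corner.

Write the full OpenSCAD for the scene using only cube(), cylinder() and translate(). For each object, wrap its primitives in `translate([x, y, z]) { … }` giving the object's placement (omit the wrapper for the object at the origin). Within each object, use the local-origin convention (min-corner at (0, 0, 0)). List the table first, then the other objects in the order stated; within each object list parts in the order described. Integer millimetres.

translate([0, 0, 711]) cube([706, 748, 31]);
translate([71, 71, 0]) cylinder(h = 711, r = 33);
translate([635, 71, 0]) cylinder(h = 711, r = 33);
translate([71, 677, 0]) cylinder(h = 711, r = 33);
translate([635, 677, 0]) cylinder(h = 711, r = 33);
translate([217, -408, 0]) {
  translate([0, 0, 363]) cube([272, 318, 35]);
  cube([28, 28, 363]);
  translate([244, 0, 0]) cube([28, 28, 363]);
  translate([0, 290, 0]) cube([28, 28, 363]);
  translate([244, 290, 0]) cube([28, 28, 363]);
}
translate([217, 838, 0]) {
  translate([0, 0, 363]) cube([272, 318, 35]);
  cube([28, 28, 363]);
  translate([244, 0, 0]) cube([28, 28, 363]);
  translate([0, 290, 0]) cube([28, 28, 363]);
  translate([244, 290, 0]) cube([28, 28, 363]);
}
translate([-362, 215, 0]) {
  translate([0, 0, 363]) cube([272, 318, 35]);
  cube([28, 28, 363]);
  translate([244, 0, 0]) cube([28, 28, 363]);
  translate([0, 290, 0]) cube([28, 28, 363]);
  translate([244, 290, 0]) cube([28, 28, 363]);
}
translate([796, 215, 0]) {
  translate([0, 0, 363]) cube([272, 318, 35]);
  cube([28, 28, 363]);
  translate([244, 0, 0]) cube([28, 28, 363]);
  translate([0, 290, 0]) cube([28, 28, 363]);
  translate([244, 290, 0]) cube([28, 28, 363]);
}
translate([0, 0, 742]) {
  cube([25, 17, 669]);
  translate([222, 0, 0]) cube([25, 17, 669]);
  translate([25, 0, 0]) cube([197, 17, 25]);
  translate([25, 0, 644]) cube([197, 17, 25]);
}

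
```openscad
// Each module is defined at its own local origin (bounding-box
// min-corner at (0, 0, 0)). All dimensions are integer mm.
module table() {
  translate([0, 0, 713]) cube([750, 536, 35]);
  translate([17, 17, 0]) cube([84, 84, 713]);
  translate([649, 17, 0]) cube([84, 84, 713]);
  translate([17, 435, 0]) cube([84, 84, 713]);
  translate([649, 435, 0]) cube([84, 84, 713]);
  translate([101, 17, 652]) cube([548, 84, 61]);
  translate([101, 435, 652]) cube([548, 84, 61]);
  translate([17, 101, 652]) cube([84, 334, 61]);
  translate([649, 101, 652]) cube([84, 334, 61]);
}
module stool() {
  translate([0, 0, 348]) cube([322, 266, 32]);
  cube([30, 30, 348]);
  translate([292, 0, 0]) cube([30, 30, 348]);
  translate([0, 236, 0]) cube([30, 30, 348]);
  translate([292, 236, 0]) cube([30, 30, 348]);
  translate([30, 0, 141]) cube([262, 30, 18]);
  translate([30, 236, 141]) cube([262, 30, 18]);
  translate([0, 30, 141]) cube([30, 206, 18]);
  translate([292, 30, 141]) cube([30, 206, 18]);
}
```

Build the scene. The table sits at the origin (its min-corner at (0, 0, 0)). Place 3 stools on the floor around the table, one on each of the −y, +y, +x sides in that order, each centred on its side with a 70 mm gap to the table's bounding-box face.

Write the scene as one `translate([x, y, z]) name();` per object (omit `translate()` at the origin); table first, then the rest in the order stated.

table();
translate([214, -336, 0]) stool();
translate([214, 606, 0]) stool();
translate([820, 135, 0]) stool();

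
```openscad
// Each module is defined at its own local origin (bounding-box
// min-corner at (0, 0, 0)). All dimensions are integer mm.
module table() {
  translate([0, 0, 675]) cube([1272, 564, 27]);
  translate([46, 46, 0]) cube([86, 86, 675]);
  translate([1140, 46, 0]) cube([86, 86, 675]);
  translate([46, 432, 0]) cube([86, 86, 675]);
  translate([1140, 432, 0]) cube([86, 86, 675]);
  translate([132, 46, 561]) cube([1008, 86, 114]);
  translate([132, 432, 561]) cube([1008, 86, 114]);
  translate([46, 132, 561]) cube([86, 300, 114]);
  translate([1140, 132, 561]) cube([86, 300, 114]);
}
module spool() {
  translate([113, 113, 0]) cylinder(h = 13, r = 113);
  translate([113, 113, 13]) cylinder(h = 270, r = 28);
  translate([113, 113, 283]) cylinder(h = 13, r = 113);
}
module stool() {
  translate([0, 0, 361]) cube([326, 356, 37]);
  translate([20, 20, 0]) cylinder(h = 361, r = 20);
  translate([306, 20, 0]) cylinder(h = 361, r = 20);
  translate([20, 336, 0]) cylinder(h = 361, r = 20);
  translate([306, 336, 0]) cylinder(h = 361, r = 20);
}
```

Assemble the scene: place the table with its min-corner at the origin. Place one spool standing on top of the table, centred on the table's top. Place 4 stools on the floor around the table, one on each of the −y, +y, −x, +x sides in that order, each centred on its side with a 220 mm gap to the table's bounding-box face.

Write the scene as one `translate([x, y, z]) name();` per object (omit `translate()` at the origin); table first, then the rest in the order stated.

table();
translate([523, 169, 702]) spool();
translate([473, -576, 0]) stool();
translate([473, 784, 0]) stool();
translate([-546, 104, 0]) stool();
translate([1492, 104, 0]) stool();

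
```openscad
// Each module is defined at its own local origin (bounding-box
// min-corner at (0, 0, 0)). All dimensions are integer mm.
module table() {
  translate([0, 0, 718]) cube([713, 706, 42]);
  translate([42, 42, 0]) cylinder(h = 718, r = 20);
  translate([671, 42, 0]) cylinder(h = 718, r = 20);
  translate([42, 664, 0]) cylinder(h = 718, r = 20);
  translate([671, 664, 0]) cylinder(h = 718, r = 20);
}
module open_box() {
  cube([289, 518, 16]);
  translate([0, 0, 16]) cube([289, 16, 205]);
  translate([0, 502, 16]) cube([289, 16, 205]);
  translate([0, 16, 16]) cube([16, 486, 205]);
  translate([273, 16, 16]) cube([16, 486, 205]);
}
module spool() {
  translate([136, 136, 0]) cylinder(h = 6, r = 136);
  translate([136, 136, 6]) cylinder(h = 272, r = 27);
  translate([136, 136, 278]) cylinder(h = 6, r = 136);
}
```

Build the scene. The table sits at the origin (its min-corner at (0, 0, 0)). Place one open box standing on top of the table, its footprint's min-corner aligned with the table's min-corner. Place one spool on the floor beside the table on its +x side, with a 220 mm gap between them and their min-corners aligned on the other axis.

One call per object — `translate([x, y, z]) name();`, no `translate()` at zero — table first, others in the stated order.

table();
translate([0, 0, 760]) open_box();
translate([933, 0, 0]) spool();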